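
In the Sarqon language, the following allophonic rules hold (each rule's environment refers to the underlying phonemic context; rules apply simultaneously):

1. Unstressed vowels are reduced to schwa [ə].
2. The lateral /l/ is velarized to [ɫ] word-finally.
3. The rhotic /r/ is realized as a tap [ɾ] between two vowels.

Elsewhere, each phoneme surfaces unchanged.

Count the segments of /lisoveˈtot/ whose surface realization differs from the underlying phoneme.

Segments that undergo a rule: /i/ → [ə] (rule 1); /o/ → [ə] (rule 1); /e/ → [ə] (rule 1).
All other segments surface unchanged.

3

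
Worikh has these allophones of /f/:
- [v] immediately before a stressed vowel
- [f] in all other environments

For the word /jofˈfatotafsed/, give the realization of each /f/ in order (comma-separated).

[f], [v], [f]

Occurrence 1 (position 3): no conditioning environment matches → elsewhere allophone [f].
Occurrence 2 (position 4): immediately before a stressed vowel → [v].
Occurrence 3 (position 10): no conditioning environment matches → elsewhere allophone [f].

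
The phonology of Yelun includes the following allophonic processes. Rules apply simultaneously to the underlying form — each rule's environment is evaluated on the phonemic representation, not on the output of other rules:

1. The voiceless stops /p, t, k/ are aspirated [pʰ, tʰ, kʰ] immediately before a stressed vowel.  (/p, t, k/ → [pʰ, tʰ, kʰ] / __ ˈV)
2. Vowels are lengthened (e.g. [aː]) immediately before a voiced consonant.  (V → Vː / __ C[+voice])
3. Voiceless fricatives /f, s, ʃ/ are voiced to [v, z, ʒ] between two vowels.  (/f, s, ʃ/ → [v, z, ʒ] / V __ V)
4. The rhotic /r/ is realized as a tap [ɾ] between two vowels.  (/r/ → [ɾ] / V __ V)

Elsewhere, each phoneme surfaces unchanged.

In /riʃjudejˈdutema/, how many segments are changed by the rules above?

3

Segments that undergo a rule: /u/ → [uː] (rule 2); /e/ → [eː] (rule 2); /e/ → [eː] (rule 2).
All other segments surface unchanged.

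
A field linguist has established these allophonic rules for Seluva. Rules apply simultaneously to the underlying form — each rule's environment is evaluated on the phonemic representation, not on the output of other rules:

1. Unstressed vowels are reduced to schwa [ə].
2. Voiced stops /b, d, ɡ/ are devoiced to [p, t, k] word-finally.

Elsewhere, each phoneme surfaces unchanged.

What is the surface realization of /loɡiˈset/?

/l/ (word-initial) is unaffected → [l].
/o/ (between /l/ and /ɡ/) occurs in an unstressed syllable → [ə] by rule 1.
/ɡ/ — between /o/ and /i/; rule 2 does not apply here → [ɡ].
/i/ meets the environment for rule 1 (in an unstressed syllable) → [ə].
/s/ (between /i/ and /e/) is unaffected → [s].
/e/ (between /s/ and /t/): rule 1 targets it, but not in an unstressed syllable → unchanged [e].
/t/ — not in any rule's target class → [t].

[ləɡəˈset]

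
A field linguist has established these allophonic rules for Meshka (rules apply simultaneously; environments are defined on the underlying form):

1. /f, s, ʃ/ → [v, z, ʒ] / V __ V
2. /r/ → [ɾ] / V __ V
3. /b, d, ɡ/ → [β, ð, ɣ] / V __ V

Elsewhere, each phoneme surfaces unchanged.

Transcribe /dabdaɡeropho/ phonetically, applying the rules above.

/d/ — word-initial; rule 3 does not apply here → [d].
/a/ (between /d/ and /b/) is unaffected → [a].
/b/ (between /a/ and /d/) is in the target of rule 3 but the environment (between two vowels) is not met → [b].
/d/ (between /b/ and /a/) is in the target of rule 3 but the environment (between two vowels) is not met → [d].
/a/ (between /d/ and /ɡ/): no rule targets it → [a].
Rule 3 applies to /ɡ/ (between /a/ and /e/: between two vowels) → [ɣ].
/e/ stays [e].
/r/ — between /e/ and /o/, between two vowels — surfaces as [ɾ] (rule 2).
/o/ stays [o].
/p/ — not in any rule's target class → [p].
/h/ (between /p/ and /o/) is unaffected → [h].
/o/ stays [o].

[dabdaɣeɾopho]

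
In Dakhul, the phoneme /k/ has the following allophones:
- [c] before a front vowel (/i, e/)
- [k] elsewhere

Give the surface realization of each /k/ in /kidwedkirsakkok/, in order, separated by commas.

Occurrence 1 (position 1): before a front vowel → [c].
Occurrence 2 (position 7): before a front vowel → [c].
Occurrence 3 (position 12): no conditioning environment matches → elsewhere allophone [k].
Occurrence 4 (position 13): no conditioning environment matches → elsewhere allophone [k].
Occurrence 5 (position 15): no conditioning environment matches → elsewhere allophone [k].

[c], [c], [k], [k], [k]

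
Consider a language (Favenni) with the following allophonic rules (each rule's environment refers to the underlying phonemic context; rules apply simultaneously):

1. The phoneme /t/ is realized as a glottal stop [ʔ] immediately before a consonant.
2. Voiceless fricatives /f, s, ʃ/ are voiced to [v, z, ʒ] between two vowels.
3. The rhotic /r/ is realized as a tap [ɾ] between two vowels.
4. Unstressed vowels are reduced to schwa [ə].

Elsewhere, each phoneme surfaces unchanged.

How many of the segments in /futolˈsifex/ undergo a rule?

4

Segments that undergo a rule: /u/ → [ə] (rule 4); /o/ → [ə] (rule 4); /f/ → [v] (rule 2); /e/ → [ə] (rule 4).
All other segments surface unchanged.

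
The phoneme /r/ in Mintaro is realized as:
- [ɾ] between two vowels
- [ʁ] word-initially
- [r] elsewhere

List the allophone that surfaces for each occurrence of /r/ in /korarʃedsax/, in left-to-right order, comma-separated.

[ɾ], [r]

Occurrence 1 (position 3): between two vowels → [ɾ].
Occurrence 2 (position 5): no conditioning environment matches → elsewhere allophone [r].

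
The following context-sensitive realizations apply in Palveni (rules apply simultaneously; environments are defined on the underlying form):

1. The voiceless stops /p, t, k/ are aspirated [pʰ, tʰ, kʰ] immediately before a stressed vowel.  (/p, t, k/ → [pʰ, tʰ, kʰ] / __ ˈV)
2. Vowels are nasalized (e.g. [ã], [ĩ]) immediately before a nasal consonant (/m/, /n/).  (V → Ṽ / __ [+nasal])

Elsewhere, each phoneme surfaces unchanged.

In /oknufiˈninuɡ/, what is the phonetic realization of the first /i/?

[ĩ]

/i/ — between /f/ and /n/, before a nasal consonant — surfaces as [ĩ] (rule 2).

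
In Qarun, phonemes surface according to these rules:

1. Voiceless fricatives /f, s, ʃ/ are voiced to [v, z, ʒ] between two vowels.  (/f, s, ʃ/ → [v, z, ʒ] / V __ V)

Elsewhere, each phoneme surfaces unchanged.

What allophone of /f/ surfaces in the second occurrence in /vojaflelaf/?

/f/ (word-final) is in the target of rule 1 but the environment (between two vowels) is not met → [f].

[f]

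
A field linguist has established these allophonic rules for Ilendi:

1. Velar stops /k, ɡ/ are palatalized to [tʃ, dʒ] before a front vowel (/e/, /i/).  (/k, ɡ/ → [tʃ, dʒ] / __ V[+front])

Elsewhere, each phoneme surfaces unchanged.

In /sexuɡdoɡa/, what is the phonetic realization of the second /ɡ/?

[ɡ]

/ɡ/ (between /o/ and /a/) fails the environment for rule 1, so it stays [ɡ].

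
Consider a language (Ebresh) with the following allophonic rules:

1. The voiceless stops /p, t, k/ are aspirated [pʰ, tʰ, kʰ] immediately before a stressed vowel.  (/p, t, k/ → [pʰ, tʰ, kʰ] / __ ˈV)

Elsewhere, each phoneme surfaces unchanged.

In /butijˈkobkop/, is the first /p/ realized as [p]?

Yes

/p/ (word-final) fails the environment for rule 1, so it stays [p].
The actual realization is [p], which matches [p].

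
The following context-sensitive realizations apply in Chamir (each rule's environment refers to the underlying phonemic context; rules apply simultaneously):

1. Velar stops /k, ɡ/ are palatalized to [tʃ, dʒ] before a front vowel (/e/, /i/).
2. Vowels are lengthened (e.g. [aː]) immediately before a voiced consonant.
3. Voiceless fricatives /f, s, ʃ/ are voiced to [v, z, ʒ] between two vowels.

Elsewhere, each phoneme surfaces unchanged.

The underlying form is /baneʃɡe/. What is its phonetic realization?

[baːneʃdʒe]

/b/ (word-initial) is unaffected → [b].
/a/ meets the environment for rule 2 (before a voiced consonant) → [aː].
/n/ stays [n].
/e/ (between /n/ and /ʃ/): rule 2 targets it, but not before a voiced consonant → unchanged [e].
/ʃ/ (between /e/ and /ɡ/) fails the environment for rule 3, so it stays [ʃ].
/ɡ/ — between /ʃ/ and /e/, before a front vowel — surfaces as [dʒ] (rule 1).
/e/ — word-final; rule 2 does not apply here → [e].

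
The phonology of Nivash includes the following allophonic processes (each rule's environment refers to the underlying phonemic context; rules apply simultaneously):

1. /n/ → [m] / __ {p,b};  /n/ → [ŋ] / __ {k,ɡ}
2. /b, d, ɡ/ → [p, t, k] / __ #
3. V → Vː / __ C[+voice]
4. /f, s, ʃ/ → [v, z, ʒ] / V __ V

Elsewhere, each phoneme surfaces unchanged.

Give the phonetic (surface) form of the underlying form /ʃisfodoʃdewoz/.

/ʃ/ (word-initial) is in the target of rule 4 but the environment (between two vowels) is not met → [ʃ].
/i/ (between /ʃ/ and /s/) is in the target of rule 3 but the environment (before a voiced consonant) is not met → [i].
/s/ (between /i/ and /f/) fails the environment for rule 4, so it stays [s].
/f/ (between /s/ and /o/) is in the target of rule 4 but the environment (between two vowels) is not met → [f].
/o/ (between /f/ and /d/): before a voiced consonant, so rule 3 applies → [oː].
/d/ — between /o/ and /o/; rule 2 does not apply here → [d].
/o/ (between /d/ and /ʃ/) fails the environment for rule 3, so it stays [o].
/ʃ/ (between /o/ and /d/): rule 4 targets it, but not between two vowels → unchanged [ʃ].
/d/ — between /ʃ/ and /e/; rule 2 does not apply here → [d].
Rule 3 applies to /e/ (between /d/ and /w/: before a voiced consonant) → [eː].
/w/ (between /e/ and /o/): no rule targets it → [w].
Rule 3 applies to /o/ (between /w/ and /z/: before a voiced consonant) → [oː].
/z/ stays [z].

[ʃisfoːdoʃdeːwoːz]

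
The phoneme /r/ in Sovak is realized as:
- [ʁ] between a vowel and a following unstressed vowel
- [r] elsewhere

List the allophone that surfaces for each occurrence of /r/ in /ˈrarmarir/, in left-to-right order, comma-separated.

[r], [r], [ʁ], [r]

Occurrence 1 (position 1): no conditioning environment matches → elsewhere allophone [r].
Occurrence 2 (position 3): no conditioning environment matches → elsewhere allophone [r].
Occurrence 3 (position 6): between a vowel and a following unstressed vowel → [ʁ].
Occurrence 4 (position 8): no conditioning environment matches → elsewhere allophone [r].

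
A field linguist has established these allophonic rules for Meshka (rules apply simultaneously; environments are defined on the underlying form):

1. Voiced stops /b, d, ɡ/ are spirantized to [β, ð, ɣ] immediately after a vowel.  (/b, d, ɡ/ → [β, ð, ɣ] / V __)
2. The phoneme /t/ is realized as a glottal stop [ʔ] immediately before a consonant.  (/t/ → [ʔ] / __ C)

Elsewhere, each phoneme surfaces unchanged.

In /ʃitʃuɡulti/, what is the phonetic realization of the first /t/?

/t/ meets the environment for rule 2 (immediately before a consonant) → [ʔ].

[ʔ]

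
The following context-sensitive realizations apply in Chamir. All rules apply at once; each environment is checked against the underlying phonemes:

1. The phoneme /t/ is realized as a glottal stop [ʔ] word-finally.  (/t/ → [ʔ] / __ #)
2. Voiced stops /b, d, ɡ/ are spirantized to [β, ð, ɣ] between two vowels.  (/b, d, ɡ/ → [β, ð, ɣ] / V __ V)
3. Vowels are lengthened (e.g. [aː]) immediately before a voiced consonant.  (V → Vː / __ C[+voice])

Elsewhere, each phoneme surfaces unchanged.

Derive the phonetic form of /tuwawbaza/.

/t/ (word-initial) is in the target of rule 1 but the environment (word-finally) is not met → [t].
/u/ meets the environment for rule 3 (before a voiced consonant) → [uː].
/w/ (between /u/ and /a/): no rule targets it → [w].
/a/ — between /w/ and /w/, before a voiced consonant — surfaces as [aː] (rule 3).
/w/ (between /a/ and /b/): no rule targets it → [w].
/b/ (between /w/ and /a/) is in the target of rule 2 but the environment (between two vowels) is not met → [b].
/a/ meets the environment for rule 3 (before a voiced consonant) → [aː].
/z/ stays [z].
/a/ (word-final) fails the environment for rule 3, so it stays [a].

[tuːwaːwbaːza]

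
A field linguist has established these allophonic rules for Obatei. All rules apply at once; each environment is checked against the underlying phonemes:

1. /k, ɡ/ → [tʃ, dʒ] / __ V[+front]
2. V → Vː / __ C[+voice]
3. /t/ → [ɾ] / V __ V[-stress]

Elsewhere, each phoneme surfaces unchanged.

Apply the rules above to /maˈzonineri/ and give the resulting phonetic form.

[maːˈzoːniːneːri]

/a/ (between /m/ and /z/) occurs before a voiced consonant → [aː] by rule 2.
/o/ (between /z/ and /n/): before a voiced consonant, so rule 2 applies → [oː].
Rule 2 applies to /i/ (between /n/ and /n/: before a voiced consonant) → [iː].
/e/ — between /n/ and /r/, before a voiced consonant — surfaces as [eː] (rule 2).
/i/ (word-final) is in the target of rule 2 but the environment (before a voiced consonant) is not met → [i].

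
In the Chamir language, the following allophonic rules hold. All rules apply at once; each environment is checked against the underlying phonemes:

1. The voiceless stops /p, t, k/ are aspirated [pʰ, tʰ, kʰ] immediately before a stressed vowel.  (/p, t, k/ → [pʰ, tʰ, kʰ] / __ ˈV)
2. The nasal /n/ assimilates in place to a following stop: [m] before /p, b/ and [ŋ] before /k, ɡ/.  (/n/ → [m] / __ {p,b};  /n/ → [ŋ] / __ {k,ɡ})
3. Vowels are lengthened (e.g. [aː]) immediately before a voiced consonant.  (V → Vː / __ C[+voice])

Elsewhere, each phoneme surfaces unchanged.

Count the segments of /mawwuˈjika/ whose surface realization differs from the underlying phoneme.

Segments that undergo a rule: /a/ → [aː] (rule 3); /u/ → [uː] (rule 3).
All other segments surface unchanged.

2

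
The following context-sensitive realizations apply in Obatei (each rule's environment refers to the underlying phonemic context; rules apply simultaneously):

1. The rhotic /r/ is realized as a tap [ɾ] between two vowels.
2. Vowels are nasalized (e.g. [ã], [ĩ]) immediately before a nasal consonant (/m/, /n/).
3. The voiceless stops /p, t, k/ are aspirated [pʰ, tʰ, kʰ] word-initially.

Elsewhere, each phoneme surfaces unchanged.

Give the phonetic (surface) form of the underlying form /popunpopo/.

/p/ meets the environment for rule 3 (word-initially) → [pʰ].
/o/ (between /p/ and /p/): rule 2 targets it, but not before a nasal consonant → unchanged [o].
/p/ (between /o/ and /u/) is in the target of rule 3 but the environment (word-initially) is not met → [p].
/u/ meets the environment for rule 2 (before a nasal consonant) → [ũ].
/n/ — not in any rule's target class → [n].
/p/ (between /n/ and /o/) is in the target of rule 3 but the environment (word-initially) is not met → [p].
/o/ — between /p/ and /p/; rule 2 does not apply here → [o].
/p/ (between /o/ and /o/) is in the target of rule 3 but the environment (word-initially) is not met → [p].
/o/ (word-final) is in the target of rule 2 but the environment (before a nasal consonant) is not met → [o].

[pʰopũnpopo]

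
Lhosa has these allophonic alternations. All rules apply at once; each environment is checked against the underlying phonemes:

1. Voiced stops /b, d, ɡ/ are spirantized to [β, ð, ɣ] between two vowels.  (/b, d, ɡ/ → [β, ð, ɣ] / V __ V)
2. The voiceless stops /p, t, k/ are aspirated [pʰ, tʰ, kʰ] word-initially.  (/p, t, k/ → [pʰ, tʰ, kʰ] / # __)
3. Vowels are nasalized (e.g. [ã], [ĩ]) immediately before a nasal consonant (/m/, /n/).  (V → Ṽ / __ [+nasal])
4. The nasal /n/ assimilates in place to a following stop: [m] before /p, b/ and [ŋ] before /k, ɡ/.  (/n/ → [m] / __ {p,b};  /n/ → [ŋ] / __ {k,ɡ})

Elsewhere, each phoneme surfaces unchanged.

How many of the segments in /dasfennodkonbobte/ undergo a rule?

Segments that undergo a rule: /e/ → [ẽ] (rule 3); /o/ → [õ] (rule 3); /n/ → [m] (rule 4).
All other segments surface unchanged.

3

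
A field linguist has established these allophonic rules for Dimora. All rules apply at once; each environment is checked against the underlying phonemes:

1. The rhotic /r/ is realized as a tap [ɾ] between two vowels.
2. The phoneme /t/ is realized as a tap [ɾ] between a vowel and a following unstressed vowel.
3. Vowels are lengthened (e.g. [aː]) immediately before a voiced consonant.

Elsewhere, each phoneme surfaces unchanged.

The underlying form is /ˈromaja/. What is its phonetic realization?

[ˈroːmaːja]

/r/ — word-initial; rule 1 does not apply here → [r].
/o/ (between /r/ and /m/) occurs before a voiced consonant → [oː] by rule 3.
/m/ (between /o/ and /a/): no rule targets it → [m].
/a/ (between /m/ and /j/): before a voiced consonant, so rule 3 applies → [aː].
/j/ stays [j].
/a/ (word-final) fails the environment for rule 3, so it stays [a].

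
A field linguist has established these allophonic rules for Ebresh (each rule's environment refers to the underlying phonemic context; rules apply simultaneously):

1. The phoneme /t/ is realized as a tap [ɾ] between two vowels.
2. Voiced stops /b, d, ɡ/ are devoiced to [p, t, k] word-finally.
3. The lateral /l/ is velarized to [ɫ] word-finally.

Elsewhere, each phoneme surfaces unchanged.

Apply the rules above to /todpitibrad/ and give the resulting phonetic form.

[todpiɾibrat]

/t/ (word-initial) fails the environment for rule 1, so it stays [t].
/o/ (between /t/ and /d/) is unaffected → [o].
/d/ (between /o/ and /p/) is in the target of rule 2 but the environment (word-finally) is not met → [d].
/p/ stays [p].
/i/ stays [i].
/t/ (between /i/ and /i/) occurs between two vowels → [ɾ] by rule 1.
/i/ (between /t/ and /b/): no rule targets it → [i].
/b/ (between /i/ and /r/) is in the target of rule 2 but the environment (word-finally) is not met → [b].
/r/ stays [r].
/a/ stays [a].
/d/ — word-final, word-finally — surfaces as [t] (rule 2).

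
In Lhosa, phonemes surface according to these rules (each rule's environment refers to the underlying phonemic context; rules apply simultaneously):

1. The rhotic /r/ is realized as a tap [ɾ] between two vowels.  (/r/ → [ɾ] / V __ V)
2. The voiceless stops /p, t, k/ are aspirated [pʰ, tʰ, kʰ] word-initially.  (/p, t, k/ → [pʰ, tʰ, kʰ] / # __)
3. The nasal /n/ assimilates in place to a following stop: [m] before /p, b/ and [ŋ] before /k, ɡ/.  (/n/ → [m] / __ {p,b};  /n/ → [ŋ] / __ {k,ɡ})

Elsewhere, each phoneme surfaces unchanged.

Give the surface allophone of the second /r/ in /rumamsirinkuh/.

[ɾ]

/r/ (between /i/ and /i/) occurs between two vowels → [ɾ] by rule 1.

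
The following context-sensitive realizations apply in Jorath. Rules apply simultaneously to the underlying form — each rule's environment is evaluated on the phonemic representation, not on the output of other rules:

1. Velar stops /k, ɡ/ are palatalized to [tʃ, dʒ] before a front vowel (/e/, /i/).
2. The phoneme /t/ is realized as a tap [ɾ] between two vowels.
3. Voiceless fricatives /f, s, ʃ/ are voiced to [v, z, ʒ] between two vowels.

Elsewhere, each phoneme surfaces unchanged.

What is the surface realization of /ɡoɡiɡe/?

/ɡ/ (word-initial) is in the target of rule 1 but the environment (before a front vowel) is not met → [ɡ].
/o/ stays [o].
/ɡ/ meets the environment for rule 1 (before a front vowel) → [dʒ].
/i/ (between /ɡ/ and /ɡ/): no rule targets it → [i].
/ɡ/ (between /i/ and /e/): before a front vowel, so rule 1 applies → [dʒ].
/e/ (word-final) is unaffected → [e].

[ɡodʒidʒe]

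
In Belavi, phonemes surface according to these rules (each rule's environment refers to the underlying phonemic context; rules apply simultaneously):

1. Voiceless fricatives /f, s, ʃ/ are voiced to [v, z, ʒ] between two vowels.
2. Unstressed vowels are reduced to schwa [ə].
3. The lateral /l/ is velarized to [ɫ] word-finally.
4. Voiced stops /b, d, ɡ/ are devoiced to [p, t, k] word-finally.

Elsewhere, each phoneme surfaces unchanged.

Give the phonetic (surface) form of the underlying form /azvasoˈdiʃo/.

[əzvəzəˈdiʒə]

/a/ meets the environment for rule 2 (in an unstressed syllable) → [ə].
/z/ (between /a/ and /v/) is unaffected → [z].
/v/ (between /z/ and /a/): no rule targets it → [v].
/a/ meets the environment for rule 2 (in an unstressed syllable) → [ə].
/s/ — between /a/ and /o/, between two vowels — surfaces as [z] (rule 1).
/o/ (between /s/ and /d/): in an unstressed syllable, so rule 2 applies → [ə].
/d/ (between /o/ and /i/) fails the environment for rule 4, so it stays [d].
/i/ (between /d/ and /ʃ/) is in the target of rule 2 but the environment (in an unstressed syllable) is not met → [i].
/ʃ/ — between /i/ and /o/, between two vowels — surfaces as [ʒ] (rule 1).
Rule 2 applies to /o/ (word-final: in an unstressed syllable) → [ə].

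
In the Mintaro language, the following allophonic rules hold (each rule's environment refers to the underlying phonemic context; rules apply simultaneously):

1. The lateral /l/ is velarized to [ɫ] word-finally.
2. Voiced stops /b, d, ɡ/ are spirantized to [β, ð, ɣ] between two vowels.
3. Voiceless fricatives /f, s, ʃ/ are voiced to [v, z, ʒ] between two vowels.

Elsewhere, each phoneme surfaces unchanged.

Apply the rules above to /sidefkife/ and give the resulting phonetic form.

/s/ — word-initial; rule 3 does not apply here → [s].
/i/ — not in any rule's target class → [i].
/d/ — between /i/ and /e/, between two vowels — surfaces as [ð] (rule 2).
/e/ — not in any rule's target class → [e].
/f/ — between /e/ and /k/; rule 3 does not apply here → [f].
/k/ (between /f/ and /i/): no rule targets it → [k].
/i/ — not in any rule's target class → [i].
/f/ — between /i/ and /e/, between two vowels — surfaces as [v] (rule 3).
/e/ stays [e].

[siðefkive]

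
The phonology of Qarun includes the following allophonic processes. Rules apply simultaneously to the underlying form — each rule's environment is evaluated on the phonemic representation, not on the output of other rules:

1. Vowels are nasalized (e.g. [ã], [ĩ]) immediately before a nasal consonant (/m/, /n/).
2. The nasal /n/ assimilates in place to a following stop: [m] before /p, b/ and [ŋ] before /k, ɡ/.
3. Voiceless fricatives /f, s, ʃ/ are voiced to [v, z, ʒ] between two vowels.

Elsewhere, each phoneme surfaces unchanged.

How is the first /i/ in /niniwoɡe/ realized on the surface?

[ĩ]

/i/ (between /n/ and /n/): before a nasal consonant, so rule 1 applies → [ĩ].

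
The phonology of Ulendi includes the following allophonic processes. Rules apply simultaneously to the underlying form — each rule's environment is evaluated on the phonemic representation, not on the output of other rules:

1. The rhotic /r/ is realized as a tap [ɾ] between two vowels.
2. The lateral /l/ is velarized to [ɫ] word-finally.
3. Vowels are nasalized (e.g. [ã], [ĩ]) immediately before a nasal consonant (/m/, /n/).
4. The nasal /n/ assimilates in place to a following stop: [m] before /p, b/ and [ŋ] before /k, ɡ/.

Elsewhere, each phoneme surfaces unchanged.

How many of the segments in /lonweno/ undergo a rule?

2

Segments that undergo a rule: /o/ → [õ] (rule 3); /e/ → [ẽ] (rule 3).
All other segments surface unchanged.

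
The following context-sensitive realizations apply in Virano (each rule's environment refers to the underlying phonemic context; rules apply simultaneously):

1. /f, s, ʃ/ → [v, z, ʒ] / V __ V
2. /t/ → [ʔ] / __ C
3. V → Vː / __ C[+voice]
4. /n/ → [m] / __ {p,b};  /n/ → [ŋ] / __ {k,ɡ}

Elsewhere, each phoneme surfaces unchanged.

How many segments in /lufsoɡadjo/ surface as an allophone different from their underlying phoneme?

2

Segments that undergo a rule: /o/ → [oː] (rule 3); /a/ → [aː] (rule 3).
All other segments surface unchanged.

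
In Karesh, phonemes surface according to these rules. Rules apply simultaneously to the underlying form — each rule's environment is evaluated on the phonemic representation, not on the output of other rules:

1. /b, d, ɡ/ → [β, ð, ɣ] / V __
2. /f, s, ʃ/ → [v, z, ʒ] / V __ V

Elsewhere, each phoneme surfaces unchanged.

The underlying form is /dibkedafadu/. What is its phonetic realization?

/d/ (word-initial) fails the environment for rule 1, so it stays [d].
/b/ meets the environment for rule 1 (immediately after a vowel) → [β].
/d/ (between /e/ and /a/): immediately after a vowel, so rule 1 applies → [ð].
/f/ (between /a/ and /a/): between two vowels, so rule 2 applies → [v].
/d/ — between /a/ and /u/, immediately after a vowel — surfaces as [ð] (rule 1).

[diβkeðavaðu]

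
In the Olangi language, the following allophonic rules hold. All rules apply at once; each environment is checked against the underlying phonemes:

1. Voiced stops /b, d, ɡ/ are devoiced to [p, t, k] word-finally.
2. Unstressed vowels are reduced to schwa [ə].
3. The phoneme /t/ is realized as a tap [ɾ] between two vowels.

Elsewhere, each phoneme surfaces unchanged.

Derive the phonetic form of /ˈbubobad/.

/b/ (word-initial): rule 1 targets it, but not word-finally → unchanged [b].
/u/ (between /b/ and /b/) fails the environment for rule 2, so it stays [u].
/b/ (between /u/ and /o/): rule 1 targets it, but not word-finally → unchanged [b].
Rule 2 applies to /o/ (between /b/ and /b/: in an unstressed syllable) → [ə].
/b/ (between /o/ and /a/) fails the environment for rule 1, so it stays [b].
/a/ — between /b/ and /d/, in an unstressed syllable — surfaces as [ə] (rule 2).
/d/ — word-final, word-finally — surfaces as [t] (rule 1).

[ˈbubəbət]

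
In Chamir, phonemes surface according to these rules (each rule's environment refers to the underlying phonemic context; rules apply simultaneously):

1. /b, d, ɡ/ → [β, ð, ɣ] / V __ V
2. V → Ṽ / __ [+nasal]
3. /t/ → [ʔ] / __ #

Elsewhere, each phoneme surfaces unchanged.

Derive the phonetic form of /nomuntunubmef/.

[nõmũntũnubmef]

Rule 2 applies to /o/ (between /n/ and /m/: before a nasal consonant) → [õ].
Rule 2 applies to /u/ (between /m/ and /n/: before a nasal consonant) → [ũ].
/t/ (between /n/ and /u/) is in the target of rule 3 but the environment (word-finally) is not met → [t].
/u/ — between /t/ and /n/, before a nasal consonant — surfaces as [ũ] (rule 2).
/u/ (between /n/ and /b/): rule 2 targets it, but not before a nasal consonant → unchanged [u].
/b/ (between /u/ and /m/) fails the environment for rule 1, so it stays [b].
/e/ (between /m/ and /f/) is in the target of rule 2 but the environment (before a nasal consonant) is not met → [e].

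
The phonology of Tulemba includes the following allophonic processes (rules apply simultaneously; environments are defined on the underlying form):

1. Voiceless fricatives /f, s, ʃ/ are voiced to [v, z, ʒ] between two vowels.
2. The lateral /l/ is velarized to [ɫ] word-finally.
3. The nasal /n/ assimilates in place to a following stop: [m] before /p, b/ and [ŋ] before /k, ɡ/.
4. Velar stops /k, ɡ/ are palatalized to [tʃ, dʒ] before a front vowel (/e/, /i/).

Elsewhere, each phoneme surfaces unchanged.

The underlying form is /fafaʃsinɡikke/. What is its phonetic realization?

/f/ — word-initial; rule 1 does not apply here → [f].
/a/ stays [a].
/f/ (between /a/ and /a/): between two vowels, so rule 1 applies → [v].
/a/ (between /f/ and /ʃ/) is unaffected → [a].
/ʃ/ (between /a/ and /s/): rule 1 targets it, but not between two vowels → unchanged [ʃ].
/s/ (between /ʃ/ and /i/) fails the environment for rule 1, so it stays [s].
/i/ (between /s/ and /n/) is unaffected → [i].
Rule 3 applies to /n/ (between /i/ and /ɡ/: before a labial or velar stop) → [ŋ].
Rule 4 applies to /ɡ/ (between /n/ and /i/: before a front vowel) → [dʒ].
/i/ — not in any rule's target class → [i].
/k/ (between /i/ and /k/) fails the environment for rule 4, so it stays [k].
/k/ (between /k/ and /e/): before a front vowel, so rule 4 applies → [tʃ].
/e/ (word-final) is unaffected → [e].

[favaʃsiŋdʒiktʃe]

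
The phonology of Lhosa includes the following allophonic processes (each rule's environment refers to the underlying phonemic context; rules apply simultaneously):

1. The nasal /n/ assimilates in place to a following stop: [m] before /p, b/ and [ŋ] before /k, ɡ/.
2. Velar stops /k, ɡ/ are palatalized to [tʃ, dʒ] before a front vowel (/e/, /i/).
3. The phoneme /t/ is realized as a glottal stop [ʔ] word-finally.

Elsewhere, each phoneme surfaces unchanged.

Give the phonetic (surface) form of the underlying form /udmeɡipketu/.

Rule 2 applies to /ɡ/ (between /e/ and /i/: before a front vowel) → [dʒ].
/k/ — between /p/ and /e/, before a front vowel — surfaces as [tʃ] (rule 2).
/t/ — between /e/ and /u/; rule 3 does not apply here → [t].

[udmedʒiptʃetu]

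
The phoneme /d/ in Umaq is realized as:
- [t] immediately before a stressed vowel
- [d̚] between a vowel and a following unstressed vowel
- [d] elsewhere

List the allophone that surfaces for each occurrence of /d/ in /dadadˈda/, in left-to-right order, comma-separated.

Occurrence 1 (position 1): no conditioning environment matches → elsewhere allophone [d].
Occurrence 2 (position 3): between a vowel and a following unstressed vowel → [d̚].
Occurrence 3 (position 5): no conditioning environment matches → elsewhere allophone [d].
Occurrence 4 (position 6): immediately before a stressed vowel → [t].

[d], [d̚], [d], [t]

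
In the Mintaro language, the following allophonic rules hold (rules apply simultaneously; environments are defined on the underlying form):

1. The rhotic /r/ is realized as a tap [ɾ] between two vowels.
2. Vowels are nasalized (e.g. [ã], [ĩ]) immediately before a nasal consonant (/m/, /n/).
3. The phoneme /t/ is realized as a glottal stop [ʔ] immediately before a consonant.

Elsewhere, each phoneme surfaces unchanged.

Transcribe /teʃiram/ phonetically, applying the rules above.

[teʃiɾãm]

/t/ (word-initial) fails the environment for rule 3, so it stays [t].
/e/ — between /t/ and /ʃ/; rule 2 does not apply here → [e].
/ʃ/ stays [ʃ].
/i/ (between /ʃ/ and /r/) is in the target of rule 2 but the environment (before a nasal consonant) is not met → [i].
/r/ — between /i/ and /a/, between two vowels — surfaces as [ɾ] (rule 1).
/a/ meets the environment for rule 2 (before a nasal consonant) → [ã].
/m/ stays [m].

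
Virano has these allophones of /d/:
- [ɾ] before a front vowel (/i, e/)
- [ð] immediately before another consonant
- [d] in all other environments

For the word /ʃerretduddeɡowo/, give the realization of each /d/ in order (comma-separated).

[d], [ð], [ɾ]

Occurrence 1 (position 7): no conditioning environment matches → elsewhere allophone [d].
Occurrence 2 (position 9): immediately before another consonant → [ð].
Occurrence 3 (position 10): before a front vowel (/i, e/) → [ɾ].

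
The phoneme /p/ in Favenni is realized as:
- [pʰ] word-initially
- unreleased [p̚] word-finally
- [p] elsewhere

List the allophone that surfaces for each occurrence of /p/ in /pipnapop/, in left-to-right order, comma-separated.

Occurrence 1 (position 1): word-initially → [pʰ].
Occurrence 2 (position 3): no conditioning environment matches → elsewhere allophone [p].
Occurrence 3 (position 6): no conditioning environment matches → elsewhere allophone [p].
Occurrence 4 (position 8): word-finally → [p̚].

[pʰ], [p], [p], [p̚]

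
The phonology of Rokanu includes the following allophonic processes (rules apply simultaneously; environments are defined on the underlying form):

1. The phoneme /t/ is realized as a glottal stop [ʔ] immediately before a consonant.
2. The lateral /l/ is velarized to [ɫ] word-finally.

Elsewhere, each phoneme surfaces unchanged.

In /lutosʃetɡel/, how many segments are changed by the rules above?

Segments that undergo a rule: /t/ → [ʔ] (rule 1); /l/ → [ɫ] (rule 2).
All other segments surface unchanged.

2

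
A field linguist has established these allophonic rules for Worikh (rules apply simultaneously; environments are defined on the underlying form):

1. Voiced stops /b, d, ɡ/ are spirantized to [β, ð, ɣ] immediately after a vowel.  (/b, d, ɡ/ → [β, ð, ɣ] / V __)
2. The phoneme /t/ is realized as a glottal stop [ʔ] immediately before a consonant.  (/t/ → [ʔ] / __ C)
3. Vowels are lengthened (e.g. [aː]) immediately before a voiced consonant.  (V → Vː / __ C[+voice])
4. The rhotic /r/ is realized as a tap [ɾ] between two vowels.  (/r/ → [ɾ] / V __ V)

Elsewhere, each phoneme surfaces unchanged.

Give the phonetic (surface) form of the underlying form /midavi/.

/m/ (word-initial) is unaffected → [m].
/i/ (between /m/ and /d/): before a voiced consonant, so rule 3 applies → [iː].
/d/ (between /i/ and /a/): immediately after a vowel, so rule 1 applies → [ð].
/a/ meets the environment for rule 3 (before a voiced consonant) → [aː].
/v/ — not in any rule's target class → [v].
/i/ (word-final) fails the environment for rule 3, so it stays [i].

[miːðaːvi]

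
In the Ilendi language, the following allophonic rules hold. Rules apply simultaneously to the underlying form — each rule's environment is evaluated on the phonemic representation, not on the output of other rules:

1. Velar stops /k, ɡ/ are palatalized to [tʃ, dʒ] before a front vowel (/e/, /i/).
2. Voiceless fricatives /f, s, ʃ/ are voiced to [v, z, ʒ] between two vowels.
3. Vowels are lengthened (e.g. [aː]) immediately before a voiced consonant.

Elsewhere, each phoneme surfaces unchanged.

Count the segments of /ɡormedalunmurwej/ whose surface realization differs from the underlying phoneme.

Segments that undergo a rule: /o/ → [oː] (rule 3); /e/ → [eː] (rule 3); /a/ → [aː] (rule 3); /u/ → [uː] (rule 3); /u/ → [uː] (rule 3); /e/ → [eː] (rule 3).
All other segments surface unchanged.

6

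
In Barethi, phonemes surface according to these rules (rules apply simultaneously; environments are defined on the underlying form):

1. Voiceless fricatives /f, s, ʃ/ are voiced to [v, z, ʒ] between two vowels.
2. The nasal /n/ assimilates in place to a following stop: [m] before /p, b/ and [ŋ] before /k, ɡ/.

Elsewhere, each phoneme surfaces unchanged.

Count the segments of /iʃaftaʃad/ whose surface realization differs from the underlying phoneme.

2

Segments that undergo a rule: /ʃ/ → [ʒ] (rule 1); /ʃ/ → [ʒ] (rule 1).
All other segments surface unchanged.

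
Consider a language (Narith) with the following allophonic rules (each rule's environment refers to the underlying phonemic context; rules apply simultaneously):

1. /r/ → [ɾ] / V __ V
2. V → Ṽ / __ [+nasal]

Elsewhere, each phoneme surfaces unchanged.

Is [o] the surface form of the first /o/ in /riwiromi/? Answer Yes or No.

No

/o/ — between /r/ and /m/, before a nasal consonant — surfaces as [õ] (rule 2).
The actual realization is [õ], not [o].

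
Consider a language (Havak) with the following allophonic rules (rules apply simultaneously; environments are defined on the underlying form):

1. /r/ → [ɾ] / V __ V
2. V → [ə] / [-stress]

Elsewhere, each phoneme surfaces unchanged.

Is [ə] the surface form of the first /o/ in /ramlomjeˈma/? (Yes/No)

Yes

/o/ — between /l/ and /m/, in an unstressed syllable — surfaces as [ə] (rule 2).
The actual realization is [ə], which matches [ə].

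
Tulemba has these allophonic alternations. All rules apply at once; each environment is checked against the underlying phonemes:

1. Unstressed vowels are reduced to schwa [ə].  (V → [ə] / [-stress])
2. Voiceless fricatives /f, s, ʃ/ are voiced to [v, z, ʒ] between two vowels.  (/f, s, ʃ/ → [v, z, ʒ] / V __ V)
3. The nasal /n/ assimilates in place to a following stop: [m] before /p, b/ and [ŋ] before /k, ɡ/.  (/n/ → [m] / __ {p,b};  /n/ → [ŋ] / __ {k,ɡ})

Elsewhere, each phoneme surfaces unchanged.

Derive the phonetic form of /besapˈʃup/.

[bəzəpˈʃup]

/e/ (between /b/ and /s/) occurs in an unstressed syllable → [ə] by rule 1.
/s/ (between /e/ and /a/): between two vowels, so rule 2 applies → [z].
/a/ (between /s/ and /p/) occurs in an unstressed syllable → [ə] by rule 1.
/ʃ/ (between /p/ and /u/) fails the environment for rule 2, so it stays [ʃ].
/u/ (between /ʃ/ and /p/): rule 1 targets it, but not in an unstressed syllable → unchanged [u].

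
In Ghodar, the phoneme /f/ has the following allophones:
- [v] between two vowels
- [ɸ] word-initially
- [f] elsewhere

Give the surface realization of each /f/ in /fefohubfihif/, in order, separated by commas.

Occurrence 1 (position 1): word-initially → [ɸ].
Occurrence 2 (position 3): between two vowels → [v].
Occurrence 3 (position 8): no conditioning environment matches → elsewhere allophone [f].
Occurrence 4 (position 12): no conditioning environment matches → elsewhere allophone [f].

[ɸ], [v], [f], [f]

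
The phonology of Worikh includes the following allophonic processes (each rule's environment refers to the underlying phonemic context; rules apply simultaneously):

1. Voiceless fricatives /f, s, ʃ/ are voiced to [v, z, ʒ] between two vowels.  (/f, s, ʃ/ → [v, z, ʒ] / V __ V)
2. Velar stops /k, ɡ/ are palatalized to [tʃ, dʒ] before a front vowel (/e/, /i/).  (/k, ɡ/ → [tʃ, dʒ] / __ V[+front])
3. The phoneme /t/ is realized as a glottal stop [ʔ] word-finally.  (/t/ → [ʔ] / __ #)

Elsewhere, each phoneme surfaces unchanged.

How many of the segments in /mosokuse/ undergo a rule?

Segments that undergo a rule: /s/ → [z] (rule 1); /s/ → [z] (rule 1).
All other segments surface unchanged.

2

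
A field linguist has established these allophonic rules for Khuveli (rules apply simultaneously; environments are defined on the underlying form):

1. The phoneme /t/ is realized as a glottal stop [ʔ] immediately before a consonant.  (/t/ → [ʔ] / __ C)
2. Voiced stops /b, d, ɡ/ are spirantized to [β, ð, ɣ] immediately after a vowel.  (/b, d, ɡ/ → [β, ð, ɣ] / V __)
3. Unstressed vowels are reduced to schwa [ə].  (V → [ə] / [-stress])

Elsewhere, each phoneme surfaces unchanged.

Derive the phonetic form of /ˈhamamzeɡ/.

/h/ — not in any rule's target class → [h].
/a/ (between /h/ and /m/): rule 3 targets it, but not in an unstressed syllable → unchanged [a].
/m/ (between /a/ and /a/) is unaffected → [m].
/a/ meets the environment for rule 3 (in an unstressed syllable) → [ə].
/m/ (between /a/ and /z/): no rule targets it → [m].
/z/ — not in any rule's target class → [z].
Rule 3 applies to /e/ (between /z/ and /ɡ/: in an unstressed syllable) → [ə].
/ɡ/ — word-final, immediately after a vowel — surfaces as [ɣ] (rule 2).

[ˈhaməmzəɣ]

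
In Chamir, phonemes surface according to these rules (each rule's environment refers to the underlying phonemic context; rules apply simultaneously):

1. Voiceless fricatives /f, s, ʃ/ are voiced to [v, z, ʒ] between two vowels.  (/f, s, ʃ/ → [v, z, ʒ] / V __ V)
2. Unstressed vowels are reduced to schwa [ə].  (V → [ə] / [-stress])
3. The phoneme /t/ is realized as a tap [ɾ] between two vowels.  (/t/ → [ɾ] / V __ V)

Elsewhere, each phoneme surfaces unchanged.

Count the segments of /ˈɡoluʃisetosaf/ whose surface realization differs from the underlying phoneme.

9

Segments that undergo a rule: /u/ → [ə] (rule 2); /ʃ/ → [ʒ] (rule 1); /i/ → [ə] (rule 2); /s/ → [z] (rule 1); /e/ → [ə] (rule 2); /t/ → [ɾ] (rule 3); /o/ → [ə] (rule 2); /s/ → [z] (rule 1); /a/ → [ə] (rule 2).
All other segments surface unchanged.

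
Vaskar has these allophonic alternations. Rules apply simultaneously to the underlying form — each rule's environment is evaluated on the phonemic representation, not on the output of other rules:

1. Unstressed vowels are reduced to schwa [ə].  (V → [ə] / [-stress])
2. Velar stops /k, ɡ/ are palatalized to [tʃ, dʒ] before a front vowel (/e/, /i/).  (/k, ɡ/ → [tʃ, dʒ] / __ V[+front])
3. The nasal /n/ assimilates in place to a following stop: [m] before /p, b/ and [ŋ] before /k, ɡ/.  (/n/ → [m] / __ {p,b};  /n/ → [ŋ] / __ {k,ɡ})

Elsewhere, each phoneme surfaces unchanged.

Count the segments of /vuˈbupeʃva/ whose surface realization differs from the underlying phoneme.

Segments that undergo a rule: /u/ → [ə] (rule 1); /e/ → [ə] (rule 1); /a/ → [ə] (rule 1).
All other segments surface unchanged.

3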